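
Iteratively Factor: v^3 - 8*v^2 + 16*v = (v)*(v^2 - 8*v + 16) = v*(v - 4)*(v - 4)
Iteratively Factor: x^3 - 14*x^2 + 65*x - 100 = (x - 5)*(x^2 - 9*x + 20) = (x - 5)*(x - 4)*(x - 5)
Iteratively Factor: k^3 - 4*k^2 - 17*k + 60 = (k - 3)*(k^2 - k - 20) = (k - 3)*(k + 4)*(k - 5)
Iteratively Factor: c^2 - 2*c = (c)*(c - 2)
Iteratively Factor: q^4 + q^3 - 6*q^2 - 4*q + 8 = (q + 2)*(q^3 - q^2 - 4*q + 4) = (q + 2)^2*(q^2 - 3*q + 2) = (q - 2)*(q + 2)^2*(q - 1)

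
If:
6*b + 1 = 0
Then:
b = -1/6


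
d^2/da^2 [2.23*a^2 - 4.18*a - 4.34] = 4.46000000000000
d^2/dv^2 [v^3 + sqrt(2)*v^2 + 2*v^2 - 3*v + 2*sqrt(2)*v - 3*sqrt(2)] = 6*v + 2*sqrt(2) + 4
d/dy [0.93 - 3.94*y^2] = -7.88*y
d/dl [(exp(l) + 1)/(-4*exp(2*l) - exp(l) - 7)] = ((exp(l) + 1)*(8*exp(l) + 1) - 4*exp(2*l) - exp(l) - 7)*exp(l)/(4*exp(2*l) + exp(l) + 7)^2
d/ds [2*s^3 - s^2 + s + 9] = 6*s^2 - 2*s + 1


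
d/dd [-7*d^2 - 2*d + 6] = -14*d - 2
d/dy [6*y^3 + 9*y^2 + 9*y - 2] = 18*y^2 + 18*y + 9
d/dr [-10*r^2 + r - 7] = 1 - 20*r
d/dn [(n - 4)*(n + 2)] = 2*n - 2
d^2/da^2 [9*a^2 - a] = 18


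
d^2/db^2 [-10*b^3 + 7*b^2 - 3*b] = 14 - 60*b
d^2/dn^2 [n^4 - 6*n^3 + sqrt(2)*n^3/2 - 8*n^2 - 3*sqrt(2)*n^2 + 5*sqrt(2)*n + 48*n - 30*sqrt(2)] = 12*n^2 - 36*n + 3*sqrt(2)*n - 16 - 6*sqrt(2)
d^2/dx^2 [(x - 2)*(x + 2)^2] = 6*x + 4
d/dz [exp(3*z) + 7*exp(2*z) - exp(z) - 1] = (3*exp(2*z) + 14*exp(z) - 1)*exp(z)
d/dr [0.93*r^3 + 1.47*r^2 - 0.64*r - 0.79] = 2.79*r^2 + 2.94*r - 0.64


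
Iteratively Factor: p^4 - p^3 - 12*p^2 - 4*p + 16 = (p - 1)*(p^3 - 12*p - 16) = (p - 4)*(p - 1)*(p^2 + 4*p + 4) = (p - 4)*(p - 1)*(p + 2)*(p + 2)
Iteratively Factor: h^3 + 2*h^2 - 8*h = (h + 4)*(h^2 - 2*h) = h*(h + 4)*(h - 2)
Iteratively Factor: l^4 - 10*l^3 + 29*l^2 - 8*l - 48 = (l - 3)*(l^3 - 7*l^2 + 8*l + 16) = (l - 4)*(l - 3)*(l^2 - 3*l - 4) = (l - 4)*(l - 3)*(l + 1)*(l - 4)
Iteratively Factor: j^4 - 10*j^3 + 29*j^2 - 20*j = (j)*(j^3 - 10*j^2 + 29*j - 20) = j*(j - 4)*(j^2 - 6*j + 5) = j*(j - 4)*(j - 1)*(j - 5)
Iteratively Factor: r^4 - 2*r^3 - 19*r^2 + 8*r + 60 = (r - 2)*(r^3 - 19*r - 30) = (r - 5)*(r - 2)*(r^2 + 5*r + 6) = (r - 5)*(r - 2)*(r + 2)*(r + 3)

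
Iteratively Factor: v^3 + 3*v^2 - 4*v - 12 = (v - 2)*(v^2 + 5*v + 6) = (v - 2)*(v + 3)*(v + 2)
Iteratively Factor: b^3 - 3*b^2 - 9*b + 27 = (b + 3)*(b^2 - 6*b + 9) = (b - 3)*(b + 3)*(b - 3)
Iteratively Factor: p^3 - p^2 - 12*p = (p + 3)*(p^2 - 4*p) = p*(p + 3)*(p - 4)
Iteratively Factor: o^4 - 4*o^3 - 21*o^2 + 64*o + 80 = (o - 4)*(o^3 - 21*o - 20) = (o - 4)*(o + 1)*(o^2 - o - 20) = (o - 4)*(o + 1)*(o + 4)*(o - 5)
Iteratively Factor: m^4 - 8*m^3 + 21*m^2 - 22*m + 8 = (m - 1)*(m^3 - 7*m^2 + 14*m - 8) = (m - 1)^2*(m^2 - 6*m + 8) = (m - 2)*(m - 1)^2*(m - 4)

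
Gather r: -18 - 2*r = -2*r - 18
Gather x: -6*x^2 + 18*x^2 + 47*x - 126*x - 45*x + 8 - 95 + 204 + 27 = 12*x^2 - 124*x + 144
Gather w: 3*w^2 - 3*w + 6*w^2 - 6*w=9*w^2 - 9*w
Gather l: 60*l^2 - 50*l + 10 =60*l^2 - 50*l + 10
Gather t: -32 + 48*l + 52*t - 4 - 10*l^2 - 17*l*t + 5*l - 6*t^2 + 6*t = -10*l^2 + 53*l - 6*t^2 + t*(58 - 17*l) - 36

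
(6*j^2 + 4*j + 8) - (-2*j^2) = 8*j^2 + 4*j + 8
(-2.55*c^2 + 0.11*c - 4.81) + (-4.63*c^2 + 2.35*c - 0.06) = -7.18*c^2 + 2.46*c - 4.87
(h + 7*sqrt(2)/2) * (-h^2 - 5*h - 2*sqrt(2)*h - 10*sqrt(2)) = -h^3 - 11*sqrt(2)*h^2/2 - 5*h^2 - 55*sqrt(2)*h/2 - 14*h - 70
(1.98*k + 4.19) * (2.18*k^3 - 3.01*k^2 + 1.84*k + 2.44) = 4.3164*k^4 + 3.1744*k^3 - 8.9687*k^2 + 12.5408*k + 10.2236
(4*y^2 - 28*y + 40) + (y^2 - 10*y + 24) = 5*y^2 - 38*y + 64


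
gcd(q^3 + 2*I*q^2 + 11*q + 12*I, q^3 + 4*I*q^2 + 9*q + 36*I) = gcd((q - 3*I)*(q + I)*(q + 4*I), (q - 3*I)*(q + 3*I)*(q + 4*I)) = q^2 + I*q + 12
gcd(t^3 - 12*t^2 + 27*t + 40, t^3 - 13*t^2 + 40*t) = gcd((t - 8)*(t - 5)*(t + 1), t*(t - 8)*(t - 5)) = t^2 - 13*t + 40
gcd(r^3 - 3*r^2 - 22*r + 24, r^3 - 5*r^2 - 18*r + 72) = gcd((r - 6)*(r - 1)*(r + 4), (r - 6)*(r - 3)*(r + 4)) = r^2 - 2*r - 24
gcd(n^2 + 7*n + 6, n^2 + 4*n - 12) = n + 6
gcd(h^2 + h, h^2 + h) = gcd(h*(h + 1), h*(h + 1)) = h^2 + h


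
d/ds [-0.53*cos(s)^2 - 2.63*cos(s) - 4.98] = (1.06*cos(s) + 2.63)*sin(s)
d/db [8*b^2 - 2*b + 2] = 16*b - 2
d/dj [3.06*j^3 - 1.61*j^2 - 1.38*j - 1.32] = 9.18*j^2 - 3.22*j - 1.38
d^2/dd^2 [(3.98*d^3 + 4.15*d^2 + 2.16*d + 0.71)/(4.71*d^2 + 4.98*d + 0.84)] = (1.13686837721616e-13*d^5 + 67.0704119999996*d^3 + 95.8847219999999*d^2 + 65.496492*d + 17.383536)/(104.487111*d^6 + 331.430454*d^5 + 406.333584*d^4 + 241.723224*d^3 + 72.467136*d^2 + 10.541664*d + 0.592704)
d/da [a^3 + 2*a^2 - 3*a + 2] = 3*a^2 + 4*a - 3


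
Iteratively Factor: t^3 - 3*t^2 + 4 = (t - 2)*(t^2 - t - 2) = (t - 2)^2*(t + 1)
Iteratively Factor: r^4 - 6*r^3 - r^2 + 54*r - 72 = (r - 4)*(r^3 - 2*r^2 - 9*r + 18) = (r - 4)*(r - 3)*(r^2 + r - 6) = (r - 4)*(r - 3)*(r - 2)*(r + 3)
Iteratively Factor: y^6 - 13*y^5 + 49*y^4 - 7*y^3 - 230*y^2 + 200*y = (y)*(y^5 - 13*y^4 + 49*y^3 - 7*y^2 - 230*y + 200) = y*(y - 4)*(y^4 - 9*y^3 + 13*y^2 + 45*y - 50) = y*(y - 5)*(y - 4)*(y^3 - 4*y^2 - 7*y + 10) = y*(y - 5)*(y - 4)*(y + 2)*(y^2 - 6*y + 5) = y*(y - 5)^2*(y - 4)*(y + 2)*(y - 1)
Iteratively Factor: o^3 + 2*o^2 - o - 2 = (o + 1)*(o^2 + o - 2) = (o - 1)*(o + 1)*(o + 2)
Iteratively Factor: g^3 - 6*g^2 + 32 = (g - 4)*(g^2 - 2*g - 8) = (g - 4)*(g + 2)*(g - 4)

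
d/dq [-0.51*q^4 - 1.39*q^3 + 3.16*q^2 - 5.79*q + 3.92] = -2.04*q^3 - 4.17*q^2 + 6.32*q - 5.79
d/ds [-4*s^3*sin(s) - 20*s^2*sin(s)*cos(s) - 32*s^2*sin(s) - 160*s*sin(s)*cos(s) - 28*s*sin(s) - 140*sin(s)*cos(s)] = -4*s^3*cos(s) - 12*s^2*sin(s) - 32*s^2*cos(s) - 20*s^2*cos(2*s) - 64*s*sin(s) - 20*s*sin(2*s) - 28*s*cos(s) - 160*s*cos(2*s) - 28*sin(s) - 80*sin(2*s) - 140*cos(2*s)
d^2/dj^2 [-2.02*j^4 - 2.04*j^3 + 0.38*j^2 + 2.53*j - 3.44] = -24.24*j^2 - 12.24*j + 0.76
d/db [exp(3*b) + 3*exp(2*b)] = 3*(exp(b) + 2)*exp(2*b)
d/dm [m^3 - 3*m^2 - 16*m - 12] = 3*m^2 - 6*m - 16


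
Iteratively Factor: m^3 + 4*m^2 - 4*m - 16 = (m - 2)*(m^2 + 6*m + 8) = (m - 2)*(m + 2)*(m + 4)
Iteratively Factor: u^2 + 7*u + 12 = (u + 3)*(u + 4)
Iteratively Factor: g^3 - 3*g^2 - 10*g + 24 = (g + 3)*(g^2 - 6*g + 8) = (g - 4)*(g + 3)*(g - 2)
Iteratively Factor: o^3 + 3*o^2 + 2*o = (o)*(o^2 + 3*o + 2) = o*(o + 2)*(o + 1)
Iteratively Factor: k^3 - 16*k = (k - 4)*(k^2 + 4*k) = (k - 4)*(k + 4)*(k)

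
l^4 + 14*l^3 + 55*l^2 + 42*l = l*(l + 1)*(l + 6)*(l + 7)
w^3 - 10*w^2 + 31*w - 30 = (w - 5)*(w - 3)*(w - 2)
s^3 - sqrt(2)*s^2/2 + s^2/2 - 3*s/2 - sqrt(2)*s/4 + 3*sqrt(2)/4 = (s - 1)*(s + 3/2)*(s - sqrt(2)/2)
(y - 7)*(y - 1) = y^2 - 8*y + 7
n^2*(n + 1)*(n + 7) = n^4 + 8*n^3 + 7*n^2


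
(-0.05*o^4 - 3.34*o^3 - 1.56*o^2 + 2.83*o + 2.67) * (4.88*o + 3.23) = -0.244*o^5 - 16.4607*o^4 - 18.401*o^3 + 8.7716*o^2 + 22.1705*o + 8.6241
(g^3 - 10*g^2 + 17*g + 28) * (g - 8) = g^4 - 18*g^3 + 97*g^2 - 108*g - 224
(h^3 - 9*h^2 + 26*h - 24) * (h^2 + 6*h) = h^5 - 3*h^4 - 28*h^3 + 132*h^2 - 144*h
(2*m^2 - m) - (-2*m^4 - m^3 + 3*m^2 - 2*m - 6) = 2*m^4 + m^3 - m^2 + m + 6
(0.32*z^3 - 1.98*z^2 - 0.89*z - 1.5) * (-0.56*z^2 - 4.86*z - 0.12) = -0.1792*z^5 - 0.4464*z^4 + 10.0828*z^3 + 5.403*z^2 + 7.3968*z + 0.18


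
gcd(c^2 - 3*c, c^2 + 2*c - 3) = 1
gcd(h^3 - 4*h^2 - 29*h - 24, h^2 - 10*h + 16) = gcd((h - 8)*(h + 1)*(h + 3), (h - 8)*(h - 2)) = h - 8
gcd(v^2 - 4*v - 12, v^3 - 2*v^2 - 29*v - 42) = v + 2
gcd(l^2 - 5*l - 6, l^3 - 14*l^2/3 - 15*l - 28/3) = l + 1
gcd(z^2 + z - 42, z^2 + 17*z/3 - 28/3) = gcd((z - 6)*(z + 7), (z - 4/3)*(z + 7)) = z + 7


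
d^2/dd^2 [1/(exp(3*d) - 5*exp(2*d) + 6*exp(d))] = ((-9*exp(2*d) + 20*exp(d) - 6)*(exp(2*d) - 5*exp(d) + 6) + 2*(3*exp(2*d) - 10*exp(d) + 6)^2)*exp(-d)/(exp(2*d) - 5*exp(d) + 6)^3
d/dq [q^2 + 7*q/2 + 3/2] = 2*q + 7/2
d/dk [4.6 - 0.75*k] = -0.750000000000000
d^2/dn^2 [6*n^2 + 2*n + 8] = 12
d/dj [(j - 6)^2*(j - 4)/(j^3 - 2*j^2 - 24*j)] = 2*(7*j^2 - 24*j - 48)/(j^2*(j^2 + 8*j + 16))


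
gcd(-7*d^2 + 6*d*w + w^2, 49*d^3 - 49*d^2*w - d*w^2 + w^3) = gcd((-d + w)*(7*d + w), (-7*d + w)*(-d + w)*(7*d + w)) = -7*d^2 + 6*d*w + w^2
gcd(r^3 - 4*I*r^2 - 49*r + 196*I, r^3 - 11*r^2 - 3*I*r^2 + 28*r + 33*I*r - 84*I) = r - 7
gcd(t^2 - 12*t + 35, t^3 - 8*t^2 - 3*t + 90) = t - 5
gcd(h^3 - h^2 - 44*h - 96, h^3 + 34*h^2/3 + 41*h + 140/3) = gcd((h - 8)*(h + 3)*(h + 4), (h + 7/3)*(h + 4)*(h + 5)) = h + 4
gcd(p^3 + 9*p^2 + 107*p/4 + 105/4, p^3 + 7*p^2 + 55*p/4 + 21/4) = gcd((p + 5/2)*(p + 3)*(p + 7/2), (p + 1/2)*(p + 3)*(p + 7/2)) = p^2 + 13*p/2 + 21/2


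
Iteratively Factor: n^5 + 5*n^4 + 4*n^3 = (n)*(n^4 + 5*n^3 + 4*n^2) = n^2*(n^3 + 5*n^2 + 4*n) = n^2*(n + 1)*(n^2 + 4*n) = n^3*(n + 1)*(n + 4)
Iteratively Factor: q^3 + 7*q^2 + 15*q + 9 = (q + 1)*(q^2 + 6*q + 9) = (q + 1)*(q + 3)*(q + 3)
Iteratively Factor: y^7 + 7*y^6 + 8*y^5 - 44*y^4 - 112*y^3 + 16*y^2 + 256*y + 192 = (y + 3)*(y^6 + 4*y^5 - 4*y^4 - 32*y^3 - 16*y^2 + 64*y + 64) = (y + 2)*(y + 3)*(y^5 + 2*y^4 - 8*y^3 - 16*y^2 + 16*y + 32) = (y + 2)^2*(y + 3)*(y^4 - 8*y^2 + 16) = (y + 2)^3*(y + 3)*(y^3 - 2*y^2 - 4*y + 8) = (y - 2)*(y + 2)^3*(y + 3)*(y^2 - 4) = (y - 2)^2*(y + 2)^3*(y + 3)*(y + 2)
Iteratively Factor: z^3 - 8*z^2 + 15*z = (z - 3)*(z^2 - 5*z) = (z - 5)*(z - 3)*(z)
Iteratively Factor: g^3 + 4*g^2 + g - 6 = (g + 3)*(g^2 + g - 2) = (g + 2)*(g + 3)*(g - 1)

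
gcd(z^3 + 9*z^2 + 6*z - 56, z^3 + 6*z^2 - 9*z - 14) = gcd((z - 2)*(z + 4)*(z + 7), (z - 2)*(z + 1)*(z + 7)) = z^2 + 5*z - 14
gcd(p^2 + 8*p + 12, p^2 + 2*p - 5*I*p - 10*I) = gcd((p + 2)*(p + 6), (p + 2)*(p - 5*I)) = p + 2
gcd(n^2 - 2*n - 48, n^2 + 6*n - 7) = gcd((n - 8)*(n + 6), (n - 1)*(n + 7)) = 1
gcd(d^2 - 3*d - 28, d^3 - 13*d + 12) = d + 4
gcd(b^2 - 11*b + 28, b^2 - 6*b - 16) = 1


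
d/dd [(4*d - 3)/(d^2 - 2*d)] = 2*(-2*d^2 + 3*d - 3)/(d^2*(d^2 - 4*d + 4))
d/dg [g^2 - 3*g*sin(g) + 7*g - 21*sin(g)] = -3*g*cos(g) + 2*g - 3*sin(g) - 21*cos(g) + 7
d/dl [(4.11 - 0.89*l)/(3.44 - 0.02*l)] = (10.249136 - 0.059588*l)/(0.02*l - 3.44)^3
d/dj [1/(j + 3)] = -1/(j + 3)^2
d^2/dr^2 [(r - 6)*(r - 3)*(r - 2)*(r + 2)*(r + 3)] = 20*r^3 - 72*r^2 - 78*r + 156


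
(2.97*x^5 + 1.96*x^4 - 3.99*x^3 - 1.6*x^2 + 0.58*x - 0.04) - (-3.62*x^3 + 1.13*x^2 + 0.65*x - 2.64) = 2.97*x^5 + 1.96*x^4 - 0.37*x^3 - 2.73*x^2 - 0.0700000000000001*x + 2.6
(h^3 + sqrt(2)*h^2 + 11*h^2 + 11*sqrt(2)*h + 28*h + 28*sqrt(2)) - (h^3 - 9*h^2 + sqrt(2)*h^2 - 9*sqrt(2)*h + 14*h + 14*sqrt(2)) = 20*h^2 + 14*h + 20*sqrt(2)*h + 14*sqrt(2)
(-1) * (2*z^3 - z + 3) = -2*z^3 + z - 3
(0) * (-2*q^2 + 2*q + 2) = 0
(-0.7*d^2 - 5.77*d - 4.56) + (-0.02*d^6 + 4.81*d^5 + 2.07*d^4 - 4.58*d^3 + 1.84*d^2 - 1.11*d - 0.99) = -0.02*d^6 + 4.81*d^5 + 2.07*d^4 - 4.58*d^3 + 1.14*d^2 - 6.88*d - 5.55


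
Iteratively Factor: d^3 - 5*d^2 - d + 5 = (d - 5)*(d^2 - 1) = (d - 5)*(d + 1)*(d - 1)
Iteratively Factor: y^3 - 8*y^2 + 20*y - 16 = (y - 4)*(y^2 - 4*y + 4) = (y - 4)*(y - 2)*(y - 2)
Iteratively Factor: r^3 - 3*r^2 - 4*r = (r + 1)*(r^2 - 4*r) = (r - 4)*(r + 1)*(r)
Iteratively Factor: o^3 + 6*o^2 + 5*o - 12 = (o + 4)*(o^2 + 2*o - 3) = (o + 3)*(o + 4)*(o - 1)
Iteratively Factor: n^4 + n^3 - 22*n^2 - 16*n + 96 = (n - 4)*(n^3 + 5*n^2 - 2*n - 24) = (n - 4)*(n + 3)*(n^2 + 2*n - 8) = (n - 4)*(n - 2)*(n + 3)*(n + 4)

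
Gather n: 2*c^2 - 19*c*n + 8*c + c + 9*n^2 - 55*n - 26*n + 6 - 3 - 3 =2*c^2 + 9*c + 9*n^2 + n*(-19*c - 81)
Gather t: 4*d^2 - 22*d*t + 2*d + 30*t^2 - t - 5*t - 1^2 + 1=4*d^2 + 2*d + 30*t^2 + t*(-22*d - 6)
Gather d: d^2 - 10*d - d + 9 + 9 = d^2 - 11*d + 18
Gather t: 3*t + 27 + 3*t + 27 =6*t + 54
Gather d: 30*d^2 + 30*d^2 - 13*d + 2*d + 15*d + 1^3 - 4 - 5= 60*d^2 + 4*d - 8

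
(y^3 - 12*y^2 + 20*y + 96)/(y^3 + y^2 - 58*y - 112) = (y - 6)/(y + 7)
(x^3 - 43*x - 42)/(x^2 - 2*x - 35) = (x^2 + 7*x + 6)/(x + 5)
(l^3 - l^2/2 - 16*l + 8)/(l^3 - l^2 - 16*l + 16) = (l - 1/2)/(l - 1)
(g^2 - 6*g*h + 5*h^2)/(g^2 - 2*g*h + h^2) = (g - 5*h)/(g - h)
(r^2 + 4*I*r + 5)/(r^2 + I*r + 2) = (r + 5*I)/(r + 2*I)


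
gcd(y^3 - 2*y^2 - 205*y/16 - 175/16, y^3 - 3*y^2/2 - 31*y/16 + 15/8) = y + 5/4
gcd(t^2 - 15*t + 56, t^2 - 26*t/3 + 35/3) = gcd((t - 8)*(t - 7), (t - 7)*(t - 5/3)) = t - 7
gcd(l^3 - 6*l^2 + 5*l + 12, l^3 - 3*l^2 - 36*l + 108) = l - 3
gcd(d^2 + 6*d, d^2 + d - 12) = 1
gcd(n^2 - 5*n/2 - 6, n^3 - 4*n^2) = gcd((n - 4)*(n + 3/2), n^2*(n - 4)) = n - 4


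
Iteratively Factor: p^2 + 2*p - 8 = (p - 2)*(p + 4)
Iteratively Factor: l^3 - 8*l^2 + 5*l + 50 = (l + 2)*(l^2 - 10*l + 25) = (l - 5)*(l + 2)*(l - 5)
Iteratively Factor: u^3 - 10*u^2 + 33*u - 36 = (u - 3)*(u^2 - 7*u + 12) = (u - 4)*(u - 3)*(u - 3)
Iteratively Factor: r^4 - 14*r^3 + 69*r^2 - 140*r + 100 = (r - 2)*(r^3 - 12*r^2 + 45*r - 50) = (r - 5)*(r - 2)*(r^2 - 7*r + 10) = (r - 5)*(r - 2)^2*(r - 5)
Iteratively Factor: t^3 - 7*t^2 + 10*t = (t - 5)*(t^2 - 2*t) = t*(t - 5)*(t - 2)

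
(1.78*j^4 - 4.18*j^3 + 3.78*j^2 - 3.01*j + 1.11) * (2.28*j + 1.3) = 4.0584*j^5 - 7.2164*j^4 + 3.1844*j^3 - 1.9488*j^2 - 1.3822*j + 1.443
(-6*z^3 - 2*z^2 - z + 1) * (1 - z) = 6*z^4 - 4*z^3 - z^2 - 2*z + 1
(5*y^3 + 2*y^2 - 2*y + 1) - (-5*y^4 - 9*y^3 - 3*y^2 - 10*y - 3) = 5*y^4 + 14*y^3 + 5*y^2 + 8*y + 4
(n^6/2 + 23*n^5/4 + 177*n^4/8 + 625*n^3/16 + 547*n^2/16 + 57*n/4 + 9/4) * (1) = n^6/2 + 23*n^5/4 + 177*n^4/8 + 625*n^3/16 + 547*n^2/16 + 57*n/4 + 9/4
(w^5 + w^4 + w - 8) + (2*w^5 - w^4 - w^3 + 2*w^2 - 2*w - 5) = 3*w^5 - w^3 + 2*w^2 - w - 13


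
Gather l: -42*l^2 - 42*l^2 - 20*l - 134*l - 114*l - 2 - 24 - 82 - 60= -84*l^2 - 268*l - 168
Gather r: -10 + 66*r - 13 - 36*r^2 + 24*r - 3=-36*r^2 + 90*r - 26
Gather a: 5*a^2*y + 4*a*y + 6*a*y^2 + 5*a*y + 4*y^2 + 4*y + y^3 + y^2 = 5*a^2*y + a*(6*y^2 + 9*y) + y^3 + 5*y^2 + 4*y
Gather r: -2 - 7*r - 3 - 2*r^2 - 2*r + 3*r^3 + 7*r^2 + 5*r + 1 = 3*r^3 + 5*r^2 - 4*r - 4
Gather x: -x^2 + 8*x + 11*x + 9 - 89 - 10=-x^2 + 19*x - 90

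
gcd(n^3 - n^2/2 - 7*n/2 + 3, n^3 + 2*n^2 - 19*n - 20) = 1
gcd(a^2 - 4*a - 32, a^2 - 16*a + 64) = a - 8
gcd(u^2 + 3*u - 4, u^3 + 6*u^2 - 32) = u + 4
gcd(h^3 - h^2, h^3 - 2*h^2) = h^2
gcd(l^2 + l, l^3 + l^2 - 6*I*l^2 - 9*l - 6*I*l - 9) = l + 1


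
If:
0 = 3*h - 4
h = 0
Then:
No Solution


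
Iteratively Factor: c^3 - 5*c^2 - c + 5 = (c + 1)*(c^2 - 6*c + 5) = (c - 5)*(c + 1)*(c - 1)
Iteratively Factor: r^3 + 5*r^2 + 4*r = (r + 1)*(r^2 + 4*r) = r*(r + 1)*(r + 4)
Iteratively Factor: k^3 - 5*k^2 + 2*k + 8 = (k - 4)*(k^2 - k - 2) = (k - 4)*(k + 1)*(k - 2)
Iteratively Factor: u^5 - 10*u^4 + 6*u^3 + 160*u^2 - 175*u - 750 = (u - 5)*(u^4 - 5*u^3 - 19*u^2 + 65*u + 150) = (u - 5)*(u + 2)*(u^3 - 7*u^2 - 5*u + 75) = (u - 5)*(u + 2)*(u + 3)*(u^2 - 10*u + 25) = (u - 5)^2*(u + 2)*(u + 3)*(u - 5)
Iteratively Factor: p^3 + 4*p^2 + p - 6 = (p - 1)*(p^2 + 5*p + 6) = (p - 1)*(p + 3)*(p + 2)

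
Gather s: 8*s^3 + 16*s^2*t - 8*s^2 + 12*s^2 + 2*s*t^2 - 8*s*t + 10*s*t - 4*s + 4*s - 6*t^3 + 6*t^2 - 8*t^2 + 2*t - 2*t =8*s^3 + s^2*(16*t + 4) + s*(2*t^2 + 2*t) - 6*t^3 - 2*t^2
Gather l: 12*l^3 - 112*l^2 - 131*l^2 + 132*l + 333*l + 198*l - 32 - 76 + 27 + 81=12*l^3 - 243*l^2 + 663*l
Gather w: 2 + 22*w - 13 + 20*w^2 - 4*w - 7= 20*w^2 + 18*w - 18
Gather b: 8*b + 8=8*b + 8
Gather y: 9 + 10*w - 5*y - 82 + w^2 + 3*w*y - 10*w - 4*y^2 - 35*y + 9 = w^2 - 4*y^2 + y*(3*w - 40) - 64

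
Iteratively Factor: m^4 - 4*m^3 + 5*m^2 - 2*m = (m - 2)*(m^3 - 2*m^2 + m) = m*(m - 2)*(m^2 - 2*m + 1) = m*(m - 2)*(m - 1)*(m - 1)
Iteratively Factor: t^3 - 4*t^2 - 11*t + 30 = (t + 3)*(t^2 - 7*t + 10) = (t - 2)*(t + 3)*(t - 5)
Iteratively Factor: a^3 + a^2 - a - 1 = (a + 1)*(a^2 - 1) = (a + 1)^2*(a - 1)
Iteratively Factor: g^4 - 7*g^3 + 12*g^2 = (g - 3)*(g^3 - 4*g^2) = g*(g - 3)*(g^2 - 4*g) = g^2*(g - 3)*(g - 4)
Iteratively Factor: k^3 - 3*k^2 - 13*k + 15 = (k - 5)*(k^2 + 2*k - 3) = (k - 5)*(k + 3)*(k - 1)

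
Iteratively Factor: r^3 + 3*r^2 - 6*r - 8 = (r - 2)*(r^2 + 5*r + 4) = (r - 2)*(r + 1)*(r + 4)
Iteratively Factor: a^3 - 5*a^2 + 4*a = (a)*(a^2 - 5*a + 4) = a*(a - 1)*(a - 4)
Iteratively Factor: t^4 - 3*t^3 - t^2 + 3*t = (t + 1)*(t^3 - 4*t^2 + 3*t) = (t - 1)*(t + 1)*(t^2 - 3*t) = (t - 3)*(t - 1)*(t + 1)*(t)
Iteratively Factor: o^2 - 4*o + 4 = (o - 2)*(o - 2)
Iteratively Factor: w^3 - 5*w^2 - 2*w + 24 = (w - 3)*(w^2 - 2*w - 8) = (w - 3)*(w + 2)*(w - 4)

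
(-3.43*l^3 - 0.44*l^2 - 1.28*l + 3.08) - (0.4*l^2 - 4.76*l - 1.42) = -3.43*l^3 - 0.84*l^2 + 3.48*l + 4.5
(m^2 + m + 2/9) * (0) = 0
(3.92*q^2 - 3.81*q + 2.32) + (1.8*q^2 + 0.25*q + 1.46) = 5.72*q^2 - 3.56*q + 3.78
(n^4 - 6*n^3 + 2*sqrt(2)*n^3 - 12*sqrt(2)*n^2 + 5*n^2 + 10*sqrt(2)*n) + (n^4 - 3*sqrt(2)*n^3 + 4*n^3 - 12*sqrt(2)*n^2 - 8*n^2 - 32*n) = 2*n^4 - 2*n^3 - sqrt(2)*n^3 - 24*sqrt(2)*n^2 - 3*n^2 - 32*n + 10*sqrt(2)*n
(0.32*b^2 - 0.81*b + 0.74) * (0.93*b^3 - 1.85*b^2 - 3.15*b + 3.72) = 0.2976*b^5 - 1.3453*b^4 + 1.1787*b^3 + 2.3729*b^2 - 5.3442*b + 2.7528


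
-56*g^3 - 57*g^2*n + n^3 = (-8*g + n)*(g + n)*(7*g + n)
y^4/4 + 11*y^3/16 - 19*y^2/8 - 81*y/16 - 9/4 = (y/4 + 1)*(y - 3)*(y + 3/4)*(y + 1)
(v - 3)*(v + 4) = v^2 + v - 12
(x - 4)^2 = x^2 - 8*x + 16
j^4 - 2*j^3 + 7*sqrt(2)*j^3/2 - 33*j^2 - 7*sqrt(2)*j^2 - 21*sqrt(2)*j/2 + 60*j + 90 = (j - 3)*(j + 1)*(j - 5*sqrt(2)/2)*(j + 6*sqrt(2))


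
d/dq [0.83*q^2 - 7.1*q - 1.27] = 1.66*q - 7.1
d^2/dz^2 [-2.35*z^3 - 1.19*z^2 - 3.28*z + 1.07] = -14.1*z - 2.38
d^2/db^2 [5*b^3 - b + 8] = 30*b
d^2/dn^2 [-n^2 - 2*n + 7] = -2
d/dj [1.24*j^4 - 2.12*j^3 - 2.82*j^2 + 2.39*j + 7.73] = 4.96*j^3 - 6.36*j^2 - 5.64*j + 2.39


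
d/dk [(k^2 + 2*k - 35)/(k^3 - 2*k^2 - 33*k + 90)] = (-k^2 - 14*k - 39)/(k^4 + 6*k^3 - 27*k^2 - 108*k + 324)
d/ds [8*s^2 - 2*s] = 16*s - 2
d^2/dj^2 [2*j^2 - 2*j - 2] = 4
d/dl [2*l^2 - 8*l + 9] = 4*l - 8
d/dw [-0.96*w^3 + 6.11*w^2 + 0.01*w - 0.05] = -2.88*w^2 + 12.22*w + 0.01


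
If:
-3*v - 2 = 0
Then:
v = -2/3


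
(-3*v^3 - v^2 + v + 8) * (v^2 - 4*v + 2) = -3*v^5 + 11*v^4 - v^3 + 2*v^2 - 30*v + 16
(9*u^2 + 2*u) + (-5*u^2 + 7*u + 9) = 4*u^2 + 9*u + 9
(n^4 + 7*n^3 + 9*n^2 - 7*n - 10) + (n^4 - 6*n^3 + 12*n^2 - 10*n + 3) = 2*n^4 + n^3 + 21*n^2 - 17*n - 7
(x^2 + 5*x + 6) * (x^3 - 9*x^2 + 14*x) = x^5 - 4*x^4 - 25*x^3 + 16*x^2 + 84*x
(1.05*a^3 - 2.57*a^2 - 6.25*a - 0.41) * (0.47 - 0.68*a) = -0.714*a^4 + 2.2411*a^3 + 3.0421*a^2 - 2.6587*a - 0.1927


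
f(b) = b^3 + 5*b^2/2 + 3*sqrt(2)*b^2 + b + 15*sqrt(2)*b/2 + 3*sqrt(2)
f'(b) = 3*b^2 + 5*b + 6*sqrt(2)*b + 1 + 15*sqrt(2)/2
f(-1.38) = -1.56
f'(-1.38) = -1.29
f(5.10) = 371.46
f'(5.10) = 158.41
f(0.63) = 14.48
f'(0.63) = 21.29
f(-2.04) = 0.14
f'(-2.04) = -3.42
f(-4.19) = 0.43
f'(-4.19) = 7.77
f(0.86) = 19.85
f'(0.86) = 25.42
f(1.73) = 49.68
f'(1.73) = 43.91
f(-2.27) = 0.94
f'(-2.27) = -3.55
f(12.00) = 2842.46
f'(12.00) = 605.43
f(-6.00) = -38.66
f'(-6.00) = 38.69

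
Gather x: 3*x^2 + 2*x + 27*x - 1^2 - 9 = 3*x^2 + 29*x - 10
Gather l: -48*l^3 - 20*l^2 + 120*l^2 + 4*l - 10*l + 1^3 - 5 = -48*l^3 + 100*l^2 - 6*l - 4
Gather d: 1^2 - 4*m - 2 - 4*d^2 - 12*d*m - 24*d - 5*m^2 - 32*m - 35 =-4*d^2 + d*(-12*m - 24) - 5*m^2 - 36*m - 36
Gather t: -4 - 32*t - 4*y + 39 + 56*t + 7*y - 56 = 24*t + 3*y - 21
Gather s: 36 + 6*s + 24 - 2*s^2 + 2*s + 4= -2*s^2 + 8*s + 64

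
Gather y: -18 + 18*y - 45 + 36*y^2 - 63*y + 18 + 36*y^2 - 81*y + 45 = 72*y^2 - 126*y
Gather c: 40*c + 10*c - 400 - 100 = 50*c - 500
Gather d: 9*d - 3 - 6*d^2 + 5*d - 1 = -6*d^2 + 14*d - 4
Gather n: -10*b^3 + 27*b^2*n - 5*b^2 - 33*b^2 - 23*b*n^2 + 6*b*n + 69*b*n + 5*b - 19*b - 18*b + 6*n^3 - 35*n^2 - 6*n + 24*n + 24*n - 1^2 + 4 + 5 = -10*b^3 - 38*b^2 - 32*b + 6*n^3 + n^2*(-23*b - 35) + n*(27*b^2 + 75*b + 42) + 8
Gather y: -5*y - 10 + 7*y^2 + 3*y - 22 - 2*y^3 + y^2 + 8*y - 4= -2*y^3 + 8*y^2 + 6*y - 36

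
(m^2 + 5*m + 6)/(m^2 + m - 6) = (m + 2)/(m - 2)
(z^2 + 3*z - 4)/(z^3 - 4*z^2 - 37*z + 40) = (z + 4)/(z^2 - 3*z - 40)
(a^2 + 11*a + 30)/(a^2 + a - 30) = (a + 5)/(a - 5)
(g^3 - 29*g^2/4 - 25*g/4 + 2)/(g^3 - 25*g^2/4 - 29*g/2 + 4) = (g + 1)/(g + 2)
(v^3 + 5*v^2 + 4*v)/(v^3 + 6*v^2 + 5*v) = (v + 4)/(v + 5)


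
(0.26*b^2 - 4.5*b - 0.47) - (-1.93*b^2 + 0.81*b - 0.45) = 2.19*b^2 - 5.31*b - 0.02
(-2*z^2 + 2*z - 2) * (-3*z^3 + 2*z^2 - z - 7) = 6*z^5 - 10*z^4 + 12*z^3 + 8*z^2 - 12*z + 14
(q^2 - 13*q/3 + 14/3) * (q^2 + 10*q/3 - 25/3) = q^4 - q^3 - 163*q^2/9 + 155*q/3 - 350/9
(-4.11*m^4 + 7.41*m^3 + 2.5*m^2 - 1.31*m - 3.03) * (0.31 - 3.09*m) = 12.6999*m^5 - 24.171*m^4 - 5.4279*m^3 + 4.8229*m^2 + 8.9566*m - 0.9393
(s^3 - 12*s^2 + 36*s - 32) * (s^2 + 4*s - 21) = s^5 - 8*s^4 - 33*s^3 + 364*s^2 - 884*s + 672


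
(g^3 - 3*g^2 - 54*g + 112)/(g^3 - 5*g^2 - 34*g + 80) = (g + 7)/(g + 5)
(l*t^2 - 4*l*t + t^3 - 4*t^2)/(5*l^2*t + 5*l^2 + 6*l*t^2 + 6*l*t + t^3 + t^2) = t*(t - 4)/(5*l*t + 5*l + t^2 + t)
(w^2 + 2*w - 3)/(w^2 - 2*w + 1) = (w + 3)/(w - 1)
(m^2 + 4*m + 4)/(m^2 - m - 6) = (m + 2)/(m - 3)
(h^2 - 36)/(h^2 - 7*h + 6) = (h + 6)/(h - 1)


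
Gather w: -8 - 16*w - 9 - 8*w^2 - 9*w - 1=-8*w^2 - 25*w - 18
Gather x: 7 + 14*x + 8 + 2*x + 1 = 16*x + 16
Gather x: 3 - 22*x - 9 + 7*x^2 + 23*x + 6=7*x^2 + x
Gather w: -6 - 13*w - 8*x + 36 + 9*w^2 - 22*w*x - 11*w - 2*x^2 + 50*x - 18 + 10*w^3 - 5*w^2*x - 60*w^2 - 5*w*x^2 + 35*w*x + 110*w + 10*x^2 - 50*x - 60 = 10*w^3 + w^2*(-5*x - 51) + w*(-5*x^2 + 13*x + 86) + 8*x^2 - 8*x - 48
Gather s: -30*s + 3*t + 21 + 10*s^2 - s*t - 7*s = 10*s^2 + s*(-t - 37) + 3*t + 21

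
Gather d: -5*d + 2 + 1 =3 - 5*d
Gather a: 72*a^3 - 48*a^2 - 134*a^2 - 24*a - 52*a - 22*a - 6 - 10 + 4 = 72*a^3 - 182*a^2 - 98*a - 12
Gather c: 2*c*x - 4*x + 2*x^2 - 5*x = 2*c*x + 2*x^2 - 9*x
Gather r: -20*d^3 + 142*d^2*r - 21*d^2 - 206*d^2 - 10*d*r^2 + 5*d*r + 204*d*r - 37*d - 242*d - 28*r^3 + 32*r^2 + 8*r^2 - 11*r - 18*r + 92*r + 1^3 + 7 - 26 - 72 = -20*d^3 - 227*d^2 - 279*d - 28*r^3 + r^2*(40 - 10*d) + r*(142*d^2 + 209*d + 63) - 90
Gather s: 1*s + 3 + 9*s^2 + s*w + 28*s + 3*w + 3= 9*s^2 + s*(w + 29) + 3*w + 6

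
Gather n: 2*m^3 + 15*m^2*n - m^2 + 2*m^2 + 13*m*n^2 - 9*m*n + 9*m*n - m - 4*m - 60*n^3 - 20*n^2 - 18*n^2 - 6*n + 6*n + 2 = 2*m^3 + 15*m^2*n + m^2 - 5*m - 60*n^3 + n^2*(13*m - 38) + 2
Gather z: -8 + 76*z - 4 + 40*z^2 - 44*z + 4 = 40*z^2 + 32*z - 8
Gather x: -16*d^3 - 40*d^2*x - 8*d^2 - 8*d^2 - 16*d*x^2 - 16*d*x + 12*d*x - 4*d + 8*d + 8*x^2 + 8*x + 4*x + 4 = -16*d^3 - 16*d^2 + 4*d + x^2*(8 - 16*d) + x*(-40*d^2 - 4*d + 12) + 4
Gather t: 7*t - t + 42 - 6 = 6*t + 36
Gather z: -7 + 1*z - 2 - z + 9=0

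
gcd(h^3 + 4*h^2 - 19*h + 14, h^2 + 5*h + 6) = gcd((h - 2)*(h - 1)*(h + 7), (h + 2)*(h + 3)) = 1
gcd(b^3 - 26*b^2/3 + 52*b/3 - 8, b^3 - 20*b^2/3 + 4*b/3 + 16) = b^2 - 8*b + 12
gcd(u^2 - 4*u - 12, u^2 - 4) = u + 2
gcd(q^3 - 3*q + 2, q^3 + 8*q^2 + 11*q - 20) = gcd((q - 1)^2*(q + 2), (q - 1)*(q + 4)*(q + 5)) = q - 1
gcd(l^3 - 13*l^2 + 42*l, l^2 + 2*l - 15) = 1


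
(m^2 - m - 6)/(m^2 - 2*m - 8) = (m - 3)/(m - 4)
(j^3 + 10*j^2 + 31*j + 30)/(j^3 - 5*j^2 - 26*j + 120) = (j^2 + 5*j + 6)/(j^2 - 10*j + 24)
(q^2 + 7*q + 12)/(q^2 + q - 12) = (q + 3)/(q - 3)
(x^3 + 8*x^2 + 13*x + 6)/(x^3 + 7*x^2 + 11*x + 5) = (x + 6)/(x + 5)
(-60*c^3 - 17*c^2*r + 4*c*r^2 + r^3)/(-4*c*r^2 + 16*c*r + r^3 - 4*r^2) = (15*c^2 + 8*c*r + r^2)/(r*(r - 4))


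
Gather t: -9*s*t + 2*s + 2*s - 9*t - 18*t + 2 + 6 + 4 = 4*s + t*(-9*s - 27) + 12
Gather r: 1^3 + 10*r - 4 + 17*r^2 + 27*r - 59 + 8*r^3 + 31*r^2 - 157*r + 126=8*r^3 + 48*r^2 - 120*r + 64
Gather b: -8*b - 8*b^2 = -8*b^2 - 8*b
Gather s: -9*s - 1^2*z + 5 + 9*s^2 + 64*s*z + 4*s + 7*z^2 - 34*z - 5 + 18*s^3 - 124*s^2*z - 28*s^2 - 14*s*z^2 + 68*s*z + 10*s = 18*s^3 + s^2*(-124*z - 19) + s*(-14*z^2 + 132*z + 5) + 7*z^2 - 35*z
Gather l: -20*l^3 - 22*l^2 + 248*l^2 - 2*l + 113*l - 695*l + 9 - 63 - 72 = -20*l^3 + 226*l^2 - 584*l - 126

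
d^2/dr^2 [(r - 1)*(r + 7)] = 2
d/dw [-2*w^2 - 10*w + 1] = -4*w - 10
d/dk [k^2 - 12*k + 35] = 2*k - 12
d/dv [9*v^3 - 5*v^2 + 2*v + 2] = 27*v^2 - 10*v + 2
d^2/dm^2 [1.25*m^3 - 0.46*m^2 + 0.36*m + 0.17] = 7.5*m - 0.92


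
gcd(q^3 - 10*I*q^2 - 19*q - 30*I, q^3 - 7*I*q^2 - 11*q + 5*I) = q - 5*I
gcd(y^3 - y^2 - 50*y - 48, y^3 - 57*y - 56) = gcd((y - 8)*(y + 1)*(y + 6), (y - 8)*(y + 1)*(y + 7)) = y^2 - 7*y - 8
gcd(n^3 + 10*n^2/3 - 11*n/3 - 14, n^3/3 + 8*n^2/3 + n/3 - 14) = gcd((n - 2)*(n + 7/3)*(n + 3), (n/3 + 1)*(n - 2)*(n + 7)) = n^2 + n - 6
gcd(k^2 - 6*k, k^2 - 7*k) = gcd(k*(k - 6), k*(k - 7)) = k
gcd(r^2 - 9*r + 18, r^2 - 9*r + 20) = 1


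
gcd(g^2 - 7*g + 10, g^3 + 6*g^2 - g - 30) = g - 2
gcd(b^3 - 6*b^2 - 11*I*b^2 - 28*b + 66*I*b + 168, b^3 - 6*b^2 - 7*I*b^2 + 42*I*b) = b^2 + b*(-6 - 7*I) + 42*I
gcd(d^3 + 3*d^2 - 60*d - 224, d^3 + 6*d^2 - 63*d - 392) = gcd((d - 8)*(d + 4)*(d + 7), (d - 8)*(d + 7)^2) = d^2 - d - 56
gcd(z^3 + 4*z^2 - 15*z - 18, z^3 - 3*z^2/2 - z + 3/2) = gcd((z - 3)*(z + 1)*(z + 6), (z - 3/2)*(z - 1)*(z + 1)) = z + 1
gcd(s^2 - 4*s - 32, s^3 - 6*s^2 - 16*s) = s - 8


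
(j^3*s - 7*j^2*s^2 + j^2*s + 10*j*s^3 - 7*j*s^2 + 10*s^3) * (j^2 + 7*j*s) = j^5*s + j^4*s - 39*j^3*s^3 + 70*j^2*s^4 - 39*j^2*s^3 + 70*j*s^4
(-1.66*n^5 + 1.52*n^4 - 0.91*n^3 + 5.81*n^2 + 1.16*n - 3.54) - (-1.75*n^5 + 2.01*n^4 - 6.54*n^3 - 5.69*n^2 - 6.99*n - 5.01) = 0.0900000000000001*n^5 - 0.49*n^4 + 5.63*n^3 + 11.5*n^2 + 8.15*n + 1.47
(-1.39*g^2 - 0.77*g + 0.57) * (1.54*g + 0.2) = -2.1406*g^3 - 1.4638*g^2 + 0.7238*g + 0.114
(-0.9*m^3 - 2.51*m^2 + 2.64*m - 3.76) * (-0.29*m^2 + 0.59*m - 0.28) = 0.261*m^5 + 0.1969*m^4 - 1.9945*m^3 + 3.3508*m^2 - 2.9576*m + 1.0528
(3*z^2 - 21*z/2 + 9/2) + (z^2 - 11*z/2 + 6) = 4*z^2 - 16*z + 21/2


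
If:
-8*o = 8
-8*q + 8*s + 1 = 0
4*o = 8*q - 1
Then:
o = -1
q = -3/8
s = -1/2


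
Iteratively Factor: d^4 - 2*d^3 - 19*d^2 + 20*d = (d - 5)*(d^3 + 3*d^2 - 4*d) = (d - 5)*(d - 1)*(d^2 + 4*d) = (d - 5)*(d - 1)*(d + 4)*(d)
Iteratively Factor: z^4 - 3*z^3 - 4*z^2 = (z - 4)*(z^3 + z^2) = z*(z - 4)*(z^2 + z) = z^2*(z - 4)*(z + 1)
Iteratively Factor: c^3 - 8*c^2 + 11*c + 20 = (c - 5)*(c^2 - 3*c - 4) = (c - 5)*(c - 4)*(c + 1)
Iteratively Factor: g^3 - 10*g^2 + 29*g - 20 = (g - 5)*(g^2 - 5*g + 4) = (g - 5)*(g - 1)*(g - 4)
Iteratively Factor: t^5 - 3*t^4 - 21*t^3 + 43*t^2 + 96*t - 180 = (t - 5)*(t^4 + 2*t^3 - 11*t^2 - 12*t + 36) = (t - 5)*(t + 3)*(t^3 - t^2 - 8*t + 12) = (t - 5)*(t + 3)^2*(t^2 - 4*t + 4) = (t - 5)*(t - 2)*(t + 3)^2*(t - 2)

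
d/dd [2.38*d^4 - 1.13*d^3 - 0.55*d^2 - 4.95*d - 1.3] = 9.52*d^3 - 3.39*d^2 - 1.1*d - 4.95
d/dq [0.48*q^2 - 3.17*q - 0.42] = 0.96*q - 3.17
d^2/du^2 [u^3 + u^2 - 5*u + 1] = 6*u + 2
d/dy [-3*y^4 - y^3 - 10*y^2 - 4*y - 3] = -12*y^3 - 3*y^2 - 20*y - 4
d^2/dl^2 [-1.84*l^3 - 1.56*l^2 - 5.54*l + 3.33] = -11.04*l - 3.12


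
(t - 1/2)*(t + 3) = t^2 + 5*t/2 - 3/2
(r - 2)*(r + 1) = r^2 - r - 2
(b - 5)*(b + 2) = b^2 - 3*b - 10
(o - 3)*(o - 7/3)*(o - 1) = o^3 - 19*o^2/3 + 37*o/3 - 7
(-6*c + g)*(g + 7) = -6*c*g - 42*c + g^2 + 7*g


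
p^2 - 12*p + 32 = (p - 8)*(p - 4)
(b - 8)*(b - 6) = b^2 - 14*b + 48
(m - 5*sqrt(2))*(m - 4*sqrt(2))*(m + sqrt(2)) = m^3 - 8*sqrt(2)*m^2 + 22*m + 40*sqrt(2)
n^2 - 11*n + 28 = (n - 7)*(n - 4)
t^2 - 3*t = t*(t - 3)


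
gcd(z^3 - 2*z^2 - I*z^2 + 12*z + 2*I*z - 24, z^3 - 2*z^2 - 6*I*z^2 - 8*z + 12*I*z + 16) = z^2 + z*(-2 - 4*I) + 8*I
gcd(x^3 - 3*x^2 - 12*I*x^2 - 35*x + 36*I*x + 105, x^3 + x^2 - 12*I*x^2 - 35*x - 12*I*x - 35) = x^2 - 12*I*x - 35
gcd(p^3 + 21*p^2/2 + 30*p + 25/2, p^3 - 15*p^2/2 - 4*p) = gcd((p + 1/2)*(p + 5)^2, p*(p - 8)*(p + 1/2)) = p + 1/2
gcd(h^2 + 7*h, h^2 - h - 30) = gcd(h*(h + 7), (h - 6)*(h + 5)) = 1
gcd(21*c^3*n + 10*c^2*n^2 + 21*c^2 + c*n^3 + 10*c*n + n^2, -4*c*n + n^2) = 1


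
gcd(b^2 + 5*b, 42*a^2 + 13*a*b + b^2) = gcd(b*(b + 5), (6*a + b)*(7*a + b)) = 1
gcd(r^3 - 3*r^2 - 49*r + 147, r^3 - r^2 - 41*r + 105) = r^2 + 4*r - 21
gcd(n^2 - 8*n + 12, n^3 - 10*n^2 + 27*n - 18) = n - 6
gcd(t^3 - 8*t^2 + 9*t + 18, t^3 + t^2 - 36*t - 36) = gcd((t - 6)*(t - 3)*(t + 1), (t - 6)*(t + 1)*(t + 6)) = t^2 - 5*t - 6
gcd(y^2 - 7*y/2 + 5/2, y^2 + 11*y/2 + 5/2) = 1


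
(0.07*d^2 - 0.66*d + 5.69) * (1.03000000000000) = 0.0721*d^2 - 0.6798*d + 5.8607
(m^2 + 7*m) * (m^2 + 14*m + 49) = m^4 + 21*m^3 + 147*m^2 + 343*m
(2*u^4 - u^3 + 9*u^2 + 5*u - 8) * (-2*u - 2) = -4*u^5 - 2*u^4 - 16*u^3 - 28*u^2 + 6*u + 16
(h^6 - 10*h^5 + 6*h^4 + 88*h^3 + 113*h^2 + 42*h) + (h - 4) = h^6 - 10*h^5 + 6*h^4 + 88*h^3 + 113*h^2 + 43*h - 4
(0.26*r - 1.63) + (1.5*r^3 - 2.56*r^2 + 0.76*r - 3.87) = 1.5*r^3 - 2.56*r^2 + 1.02*r - 5.5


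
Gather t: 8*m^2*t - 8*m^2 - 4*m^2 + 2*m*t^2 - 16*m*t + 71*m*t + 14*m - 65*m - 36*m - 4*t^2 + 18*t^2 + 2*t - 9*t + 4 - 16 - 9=-12*m^2 - 87*m + t^2*(2*m + 14) + t*(8*m^2 + 55*m - 7) - 21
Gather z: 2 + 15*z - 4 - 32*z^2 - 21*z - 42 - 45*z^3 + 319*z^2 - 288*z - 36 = -45*z^3 + 287*z^2 - 294*z - 80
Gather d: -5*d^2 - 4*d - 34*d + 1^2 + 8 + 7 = -5*d^2 - 38*d + 16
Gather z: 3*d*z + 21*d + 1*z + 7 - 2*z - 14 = 21*d + z*(3*d - 1) - 7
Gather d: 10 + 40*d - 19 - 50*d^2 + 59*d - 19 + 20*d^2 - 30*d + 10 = -30*d^2 + 69*d - 18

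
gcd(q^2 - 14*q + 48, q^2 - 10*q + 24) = q - 6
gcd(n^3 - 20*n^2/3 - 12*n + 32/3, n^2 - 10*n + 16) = n - 8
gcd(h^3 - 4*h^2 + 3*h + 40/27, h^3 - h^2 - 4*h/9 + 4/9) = 1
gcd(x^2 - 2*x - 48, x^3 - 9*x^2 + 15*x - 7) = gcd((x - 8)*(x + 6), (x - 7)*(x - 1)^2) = 1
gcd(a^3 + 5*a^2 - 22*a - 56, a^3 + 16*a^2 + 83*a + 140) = a + 7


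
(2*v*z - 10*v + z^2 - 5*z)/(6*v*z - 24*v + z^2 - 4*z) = (2*v*z - 10*v + z^2 - 5*z)/(6*v*z - 24*v + z^2 - 4*z)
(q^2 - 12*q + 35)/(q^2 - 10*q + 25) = (q - 7)/(q - 5)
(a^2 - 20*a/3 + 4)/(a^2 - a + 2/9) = 3*(a - 6)/(3*a - 1)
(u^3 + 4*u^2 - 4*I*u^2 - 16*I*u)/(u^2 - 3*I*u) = (u^2 + 4*u*(1 - I) - 16*I)/(u - 3*I)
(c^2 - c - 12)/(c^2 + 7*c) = (c^2 - c - 12)/(c*(c + 7))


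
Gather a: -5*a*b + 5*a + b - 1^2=a*(5 - 5*b) + b - 1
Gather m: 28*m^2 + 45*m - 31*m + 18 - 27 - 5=28*m^2 + 14*m - 14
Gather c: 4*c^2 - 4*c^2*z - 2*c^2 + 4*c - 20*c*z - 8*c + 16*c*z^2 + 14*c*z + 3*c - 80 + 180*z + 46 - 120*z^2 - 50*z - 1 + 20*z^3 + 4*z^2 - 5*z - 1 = c^2*(2 - 4*z) + c*(16*z^2 - 6*z - 1) + 20*z^3 - 116*z^2 + 125*z - 36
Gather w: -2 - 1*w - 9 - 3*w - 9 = -4*w - 20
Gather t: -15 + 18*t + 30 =18*t + 15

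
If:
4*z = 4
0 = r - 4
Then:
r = 4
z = 1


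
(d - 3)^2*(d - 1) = d^3 - 7*d^2 + 15*d - 9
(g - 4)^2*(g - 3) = g^3 - 11*g^2 + 40*g - 48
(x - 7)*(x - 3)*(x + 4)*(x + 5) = x^4 - x^3 - 49*x^2 - 11*x + 420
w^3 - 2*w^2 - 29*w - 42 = (w - 7)*(w + 2)*(w + 3)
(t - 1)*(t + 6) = t^2 + 5*t - 6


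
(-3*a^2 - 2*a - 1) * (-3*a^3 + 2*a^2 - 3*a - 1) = 9*a^5 + 8*a^3 + 7*a^2 + 5*a + 1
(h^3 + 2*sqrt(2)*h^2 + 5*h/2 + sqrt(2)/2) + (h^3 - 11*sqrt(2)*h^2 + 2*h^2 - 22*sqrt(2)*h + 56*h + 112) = 2*h^3 - 9*sqrt(2)*h^2 + 2*h^2 - 22*sqrt(2)*h + 117*h/2 + sqrt(2)/2 + 112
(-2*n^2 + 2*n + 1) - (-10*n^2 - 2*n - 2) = 8*n^2 + 4*n + 3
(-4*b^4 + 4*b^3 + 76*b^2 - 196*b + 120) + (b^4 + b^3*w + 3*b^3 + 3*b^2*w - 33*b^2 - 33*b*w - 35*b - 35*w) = -3*b^4 + b^3*w + 7*b^3 + 3*b^2*w + 43*b^2 - 33*b*w - 231*b - 35*w + 120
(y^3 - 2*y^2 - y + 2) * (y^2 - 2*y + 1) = y^5 - 4*y^4 + 4*y^3 + 2*y^2 - 5*y + 2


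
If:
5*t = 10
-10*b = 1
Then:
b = -1/10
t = 2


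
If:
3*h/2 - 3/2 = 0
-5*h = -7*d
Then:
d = 5/7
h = 1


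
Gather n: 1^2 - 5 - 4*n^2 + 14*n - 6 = -4*n^2 + 14*n - 10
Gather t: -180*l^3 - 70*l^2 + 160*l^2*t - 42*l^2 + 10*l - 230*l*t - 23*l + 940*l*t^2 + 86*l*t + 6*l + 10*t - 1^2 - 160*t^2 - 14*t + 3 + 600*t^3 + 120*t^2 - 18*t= -180*l^3 - 112*l^2 - 7*l + 600*t^3 + t^2*(940*l - 40) + t*(160*l^2 - 144*l - 22) + 2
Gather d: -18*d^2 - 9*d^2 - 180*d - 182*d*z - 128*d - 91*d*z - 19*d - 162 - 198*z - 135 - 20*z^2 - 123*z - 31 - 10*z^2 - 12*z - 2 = -27*d^2 + d*(-273*z - 327) - 30*z^2 - 333*z - 330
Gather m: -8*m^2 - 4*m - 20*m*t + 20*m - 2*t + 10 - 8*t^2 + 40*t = -8*m^2 + m*(16 - 20*t) - 8*t^2 + 38*t + 10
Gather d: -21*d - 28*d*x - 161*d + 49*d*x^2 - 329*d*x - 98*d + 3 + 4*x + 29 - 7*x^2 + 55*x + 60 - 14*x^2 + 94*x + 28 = d*(49*x^2 - 357*x - 280) - 21*x^2 + 153*x + 120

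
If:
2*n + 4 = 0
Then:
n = -2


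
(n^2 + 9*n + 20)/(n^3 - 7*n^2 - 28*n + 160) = (n + 4)/(n^2 - 12*n + 32)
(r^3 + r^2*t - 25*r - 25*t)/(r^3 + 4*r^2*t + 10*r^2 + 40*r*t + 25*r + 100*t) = (r^2 + r*t - 5*r - 5*t)/(r^2 + 4*r*t + 5*r + 20*t)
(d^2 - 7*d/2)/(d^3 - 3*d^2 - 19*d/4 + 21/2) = 2*d/(2*d^2 + d - 6)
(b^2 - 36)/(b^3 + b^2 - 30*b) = (b - 6)/(b*(b - 5))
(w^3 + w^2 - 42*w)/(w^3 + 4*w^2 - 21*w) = (w - 6)/(w - 3)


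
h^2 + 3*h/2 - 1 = (h - 1/2)*(h + 2)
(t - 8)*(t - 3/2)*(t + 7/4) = t^3 - 31*t^2/4 - 37*t/8 + 21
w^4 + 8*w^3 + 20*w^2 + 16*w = w*(w + 2)^2*(w + 4)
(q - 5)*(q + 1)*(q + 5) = q^3 + q^2 - 25*q - 25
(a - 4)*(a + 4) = a^2 - 16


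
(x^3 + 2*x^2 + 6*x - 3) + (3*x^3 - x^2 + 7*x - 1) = 4*x^3 + x^2 + 13*x - 4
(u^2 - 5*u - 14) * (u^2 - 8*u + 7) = u^4 - 13*u^3 + 33*u^2 + 77*u - 98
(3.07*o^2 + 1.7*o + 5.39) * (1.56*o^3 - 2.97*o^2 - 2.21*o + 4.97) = 4.7892*o^5 - 6.4659*o^4 - 3.4253*o^3 - 4.5074*o^2 - 3.4629*o + 26.7883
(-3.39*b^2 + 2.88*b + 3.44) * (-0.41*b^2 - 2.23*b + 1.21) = 1.3899*b^4 + 6.3789*b^3 - 11.9347*b^2 - 4.1864*b + 4.1624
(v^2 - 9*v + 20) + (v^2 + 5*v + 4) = 2*v^2 - 4*v + 24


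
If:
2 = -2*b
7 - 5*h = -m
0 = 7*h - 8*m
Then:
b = -1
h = 56/33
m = 49/33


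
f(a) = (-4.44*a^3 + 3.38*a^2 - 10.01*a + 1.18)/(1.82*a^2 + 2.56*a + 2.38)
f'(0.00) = -4.74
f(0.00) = 0.50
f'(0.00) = -4.74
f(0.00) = 0.50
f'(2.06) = -1.55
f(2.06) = -2.86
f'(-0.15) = -6.90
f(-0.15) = 1.36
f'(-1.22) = -6.48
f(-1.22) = 13.47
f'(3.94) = -2.05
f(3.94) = -6.32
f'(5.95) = -2.23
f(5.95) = -10.65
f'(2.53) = -1.73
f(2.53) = -3.63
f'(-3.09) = -1.25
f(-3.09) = 16.49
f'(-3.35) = -1.40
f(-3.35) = 16.84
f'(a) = (-3.64*a - 2.56)*(-4.44*a^3 + 3.38*a^2 - 10.01*a + 1.18)/(1.82*a^2 + 2.56*a + 2.38)^2 + (-13.32*a^2 + 6.76*a - 10.01)/(1.82*a^2 + 2.56*a + 2.38) = (-8.0808*a^4 - 22.7328*a^3 - 4.8306*a^2 + 11.7936*a - 26.8446)/(3.3124*a^4 + 9.3184*a^3 + 15.2168*a^2 + 12.1856*a + 5.6644)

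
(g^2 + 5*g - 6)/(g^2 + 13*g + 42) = (g - 1)/(g + 7)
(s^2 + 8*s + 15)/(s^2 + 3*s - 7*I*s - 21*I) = (s + 5)/(s - 7*I)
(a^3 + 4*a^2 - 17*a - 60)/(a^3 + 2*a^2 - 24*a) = (a^2 + 8*a + 15)/(a*(a + 6))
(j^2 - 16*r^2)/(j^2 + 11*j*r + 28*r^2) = (j - 4*r)/(j + 7*r)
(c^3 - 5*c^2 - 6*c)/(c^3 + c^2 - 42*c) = (c + 1)/(c + 7)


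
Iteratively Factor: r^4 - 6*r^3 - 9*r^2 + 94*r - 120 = (r - 3)*(r^3 - 3*r^2 - 18*r + 40) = (r - 3)*(r + 4)*(r^2 - 7*r + 10) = (r - 5)*(r - 3)*(r + 4)*(r - 2)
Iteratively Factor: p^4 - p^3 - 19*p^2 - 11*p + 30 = (p - 5)*(p^3 + 4*p^2 + p - 6) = (p - 5)*(p + 2)*(p^2 + 2*p - 3) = (p - 5)*(p + 2)*(p + 3)*(p - 1)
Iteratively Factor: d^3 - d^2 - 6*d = (d + 2)*(d^2 - 3*d) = (d - 3)*(d + 2)*(d)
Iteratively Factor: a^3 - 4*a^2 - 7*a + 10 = (a - 5)*(a^2 + a - 2) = (a - 5)*(a - 1)*(a + 2)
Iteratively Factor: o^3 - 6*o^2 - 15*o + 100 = (o - 5)*(o^2 - o - 20) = (o - 5)^2*(o + 4)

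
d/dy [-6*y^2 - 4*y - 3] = -12*y - 4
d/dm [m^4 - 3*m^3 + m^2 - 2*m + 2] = 4*m^3 - 9*m^2 + 2*m - 2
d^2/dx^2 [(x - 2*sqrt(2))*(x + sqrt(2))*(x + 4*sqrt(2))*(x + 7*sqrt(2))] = 12*x^2 + 60*sqrt(2)*x + 60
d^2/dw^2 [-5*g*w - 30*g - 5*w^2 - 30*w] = -10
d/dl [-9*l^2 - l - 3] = -18*l - 1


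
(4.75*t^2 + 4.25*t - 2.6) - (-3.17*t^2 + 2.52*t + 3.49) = 7.92*t^2 + 1.73*t - 6.09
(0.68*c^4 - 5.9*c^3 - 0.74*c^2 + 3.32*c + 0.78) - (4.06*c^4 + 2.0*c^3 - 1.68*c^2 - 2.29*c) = -3.38*c^4 - 7.9*c^3 + 0.94*c^2 + 5.61*c + 0.78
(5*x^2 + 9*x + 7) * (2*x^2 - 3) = 10*x^4 + 18*x^3 - x^2 - 27*x - 21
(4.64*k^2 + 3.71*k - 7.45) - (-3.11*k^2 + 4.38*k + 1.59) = 7.75*k^2 - 0.67*k - 9.04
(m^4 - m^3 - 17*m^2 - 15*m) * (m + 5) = m^5 + 4*m^4 - 22*m^3 - 100*m^2 - 75*m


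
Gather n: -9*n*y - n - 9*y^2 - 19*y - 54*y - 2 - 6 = n*(-9*y - 1) - 9*y^2 - 73*y - 8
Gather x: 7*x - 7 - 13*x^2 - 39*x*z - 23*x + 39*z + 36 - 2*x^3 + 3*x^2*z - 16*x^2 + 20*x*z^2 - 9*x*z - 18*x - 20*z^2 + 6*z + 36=-2*x^3 + x^2*(3*z - 29) + x*(20*z^2 - 48*z - 34) - 20*z^2 + 45*z + 65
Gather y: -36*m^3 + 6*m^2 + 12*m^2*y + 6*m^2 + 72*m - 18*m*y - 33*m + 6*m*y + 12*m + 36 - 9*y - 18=-36*m^3 + 12*m^2 + 51*m + y*(12*m^2 - 12*m - 9) + 18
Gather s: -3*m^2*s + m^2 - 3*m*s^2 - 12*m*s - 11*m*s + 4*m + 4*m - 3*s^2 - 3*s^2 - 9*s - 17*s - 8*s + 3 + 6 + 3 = m^2 + 8*m + s^2*(-3*m - 6) + s*(-3*m^2 - 23*m - 34) + 12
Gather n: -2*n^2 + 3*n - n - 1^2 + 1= -2*n^2 + 2*n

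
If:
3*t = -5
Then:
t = -5/3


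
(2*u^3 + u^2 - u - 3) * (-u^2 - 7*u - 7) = -2*u^5 - 15*u^4 - 20*u^3 + 3*u^2 + 28*u + 21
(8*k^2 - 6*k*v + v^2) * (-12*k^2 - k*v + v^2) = -96*k^4 + 64*k^3*v + 2*k^2*v^2 - 7*k*v^3 + v^4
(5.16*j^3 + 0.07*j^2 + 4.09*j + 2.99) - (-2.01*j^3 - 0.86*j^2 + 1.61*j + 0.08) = 7.17*j^3 + 0.93*j^2 + 2.48*j + 2.91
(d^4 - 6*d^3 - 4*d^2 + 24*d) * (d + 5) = d^5 - d^4 - 34*d^3 + 4*d^2 + 120*d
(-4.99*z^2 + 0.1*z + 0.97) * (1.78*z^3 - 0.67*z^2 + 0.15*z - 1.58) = -8.8822*z^5 + 3.5213*z^4 + 0.9111*z^3 + 7.2493*z^2 - 0.0125*z - 1.5326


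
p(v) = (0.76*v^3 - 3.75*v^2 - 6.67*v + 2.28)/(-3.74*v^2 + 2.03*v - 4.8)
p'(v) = (7.48*v - 2.03)*(0.76*v^3 - 3.75*v^2 - 6.67*v + 2.28)/(-3.74*v^2 + 2.03*v - 4.8)^2 + (2.28*v^2 - 7.5*v - 6.67)/(-3.74*v^2 + 2.03*v - 4.8) = (-2.8424*v^4 + 3.0856*v^3 - 43.5023*v^2 + 53.0544*v + 27.3876)/(13.9876*v^4 - 15.1844*v^3 + 40.0249*v^2 - 19.488*v + 23.04)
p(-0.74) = -0.58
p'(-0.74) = -0.54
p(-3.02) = 0.73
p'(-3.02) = -0.42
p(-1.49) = -0.09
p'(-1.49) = -0.66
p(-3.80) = 1.03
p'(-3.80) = -0.35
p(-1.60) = -0.01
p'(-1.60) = -0.64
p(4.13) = 0.59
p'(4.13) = -0.30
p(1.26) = 1.29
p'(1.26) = 0.36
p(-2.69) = 0.58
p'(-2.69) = -0.46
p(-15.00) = 3.77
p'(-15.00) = -0.21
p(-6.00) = 1.69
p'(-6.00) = -0.27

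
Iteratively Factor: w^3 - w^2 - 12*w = (w - 4)*(w^2 + 3*w) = w*(w - 4)*(w + 3)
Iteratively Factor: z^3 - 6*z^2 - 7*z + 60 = (z - 4)*(z^2 - 2*z - 15) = (z - 5)*(z - 4)*(z + 3)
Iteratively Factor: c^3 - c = (c)*(c^2 - 1) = c*(c + 1)*(c - 1)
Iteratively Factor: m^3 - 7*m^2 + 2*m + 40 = (m + 2)*(m^2 - 9*m + 20) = (m - 5)*(m + 2)*(m - 4)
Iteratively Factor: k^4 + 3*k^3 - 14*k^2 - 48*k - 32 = (k - 4)*(k^3 + 7*k^2 + 14*k + 8) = (k - 4)*(k + 1)*(k^2 + 6*k + 8) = (k - 4)*(k + 1)*(k + 2)*(k + 4)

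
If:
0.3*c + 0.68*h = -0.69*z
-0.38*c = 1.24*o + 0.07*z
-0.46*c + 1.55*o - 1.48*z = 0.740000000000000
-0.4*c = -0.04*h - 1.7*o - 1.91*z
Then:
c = -0.42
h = 0.41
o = 0.14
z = -0.22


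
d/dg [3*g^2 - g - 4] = 6*g - 1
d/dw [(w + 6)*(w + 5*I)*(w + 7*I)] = 3*w^2 + w*(12 + 24*I) - 35 + 72*I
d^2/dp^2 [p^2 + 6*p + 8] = 2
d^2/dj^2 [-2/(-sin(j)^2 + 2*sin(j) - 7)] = 4*(-2*sin(j)^4 + 3*sin(j)^3 + 15*sin(j)^2 - 13*sin(j) - 3)/(sin(j)^2 - 2*sin(j) + 7)^3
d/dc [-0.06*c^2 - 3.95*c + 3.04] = -0.12*c - 3.95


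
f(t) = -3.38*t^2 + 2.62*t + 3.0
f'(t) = 2.62 - 6.76*t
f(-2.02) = -16.08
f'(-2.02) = 16.28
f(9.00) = -247.20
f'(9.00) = -58.22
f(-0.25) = 2.13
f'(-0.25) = 4.31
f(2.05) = -5.83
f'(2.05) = -11.24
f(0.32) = 3.49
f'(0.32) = 0.46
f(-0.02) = 2.95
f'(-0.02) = 2.76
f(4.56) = -55.34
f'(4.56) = -28.21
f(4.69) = -59.06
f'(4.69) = -29.08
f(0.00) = 3.00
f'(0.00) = 2.62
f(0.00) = 3.00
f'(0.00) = 2.62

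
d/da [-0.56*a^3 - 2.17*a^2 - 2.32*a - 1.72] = -1.68*a^2 - 4.34*a - 2.32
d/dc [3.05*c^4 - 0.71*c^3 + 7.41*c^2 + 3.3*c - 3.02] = 12.2*c^3 - 2.13*c^2 + 14.82*c + 3.3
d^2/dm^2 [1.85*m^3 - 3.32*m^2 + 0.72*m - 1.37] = 11.1*m - 6.64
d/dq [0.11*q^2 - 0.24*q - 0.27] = 0.22*q - 0.24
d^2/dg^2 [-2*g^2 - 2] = -4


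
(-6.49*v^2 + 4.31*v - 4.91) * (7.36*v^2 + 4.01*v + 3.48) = -47.7664*v^4 + 5.6967*v^3 - 41.4397*v^2 - 4.6903*v - 17.0868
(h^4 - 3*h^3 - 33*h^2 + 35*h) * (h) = h^5 - 3*h^4 - 33*h^3 + 35*h^2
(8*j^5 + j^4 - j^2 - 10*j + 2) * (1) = 8*j^5 + j^4 - j^2 - 10*j + 2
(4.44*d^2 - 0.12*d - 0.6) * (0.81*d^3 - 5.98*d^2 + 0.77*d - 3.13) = 3.5964*d^5 - 26.6484*d^4 + 3.6504*d^3 - 10.4016*d^2 - 0.0864*d + 1.878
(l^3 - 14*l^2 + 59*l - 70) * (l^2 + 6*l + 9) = l^5 - 8*l^4 - 16*l^3 + 158*l^2 + 111*l - 630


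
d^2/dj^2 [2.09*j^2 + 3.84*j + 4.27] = 4.18000000000000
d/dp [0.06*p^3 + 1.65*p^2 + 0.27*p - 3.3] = 0.18*p^2 + 3.3*p + 0.27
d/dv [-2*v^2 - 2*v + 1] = -4*v - 2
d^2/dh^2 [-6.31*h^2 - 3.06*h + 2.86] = -12.6200000000000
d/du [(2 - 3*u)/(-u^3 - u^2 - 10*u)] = (3*u*(u^2 + u + 10) - (3*u - 2)*(3*u^2 + 2*u + 10))/(u^2*(u^2 + u + 10)^2)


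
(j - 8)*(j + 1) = j^2 - 7*j - 8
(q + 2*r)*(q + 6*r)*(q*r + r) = q^3*r + 8*q^2*r^2 + q^2*r + 12*q*r^3 + 8*q*r^2 + 12*r^3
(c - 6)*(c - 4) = c^2 - 10*c + 24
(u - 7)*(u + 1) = u^2 - 6*u - 7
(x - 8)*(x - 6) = x^2 - 14*x + 48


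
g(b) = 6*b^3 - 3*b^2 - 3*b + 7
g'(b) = 18*b^2 - 6*b - 3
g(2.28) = 55.68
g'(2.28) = 76.89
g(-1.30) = -7.35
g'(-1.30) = 35.22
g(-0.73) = 5.26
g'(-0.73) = 10.97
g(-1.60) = -20.46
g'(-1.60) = 52.68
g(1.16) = 8.85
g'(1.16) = 14.26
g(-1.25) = -5.66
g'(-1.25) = 32.62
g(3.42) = 201.66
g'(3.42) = 187.02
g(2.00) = 37.00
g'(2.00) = 57.00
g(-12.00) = -10757.00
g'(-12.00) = 2661.00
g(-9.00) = -4583.00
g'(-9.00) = 1509.00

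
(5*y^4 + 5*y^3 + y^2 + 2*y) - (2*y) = 5*y^4 + 5*y^3 + y^2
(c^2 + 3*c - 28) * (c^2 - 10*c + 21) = c^4 - 7*c^3 - 37*c^2 + 343*c - 588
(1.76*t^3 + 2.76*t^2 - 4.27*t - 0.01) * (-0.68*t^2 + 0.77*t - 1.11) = -1.1968*t^5 - 0.5216*t^4 + 3.0752*t^3 - 6.3447*t^2 + 4.732*t + 0.0111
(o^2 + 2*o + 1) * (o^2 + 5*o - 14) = o^4 + 7*o^3 - 3*o^2 - 23*o - 14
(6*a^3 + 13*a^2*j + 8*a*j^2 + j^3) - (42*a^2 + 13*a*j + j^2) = 6*a^3 + 13*a^2*j - 42*a^2 + 8*a*j^2 - 13*a*j + j^3 - j^2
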